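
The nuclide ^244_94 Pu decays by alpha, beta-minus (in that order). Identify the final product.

Np-240

Start: (A, Z) = (244, 94).
After α: (240, 92).
After β⁻: (240, 93).
Z = 93 is neptunium.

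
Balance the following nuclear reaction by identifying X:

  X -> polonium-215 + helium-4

Rn-219

Conserve mass number: A = 215 + 4, so A = 219.
Conserve atomic number: Z = 84 + 2, so Z = 86.
Z = 86 is radon, so the species is radon-219.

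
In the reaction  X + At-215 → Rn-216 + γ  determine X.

proton

Conserve mass number: A + 215 = 216 + 0, so A = 1.
Conserve atomic number: Z + 85 = 86 + 0, so Z = 1.
A = 1 and Z = 1 is H-1 — a proton.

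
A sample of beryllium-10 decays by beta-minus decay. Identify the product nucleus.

B-10

Beta-minus decay: mass number changes by +0, atomic number by +1.
A: 10 = 10; Z: 4 + 1 = 5.
Z = 5 is boron, so the daughter is boron-10.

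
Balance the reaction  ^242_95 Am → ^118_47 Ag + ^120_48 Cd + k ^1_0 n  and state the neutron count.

Conserve mass number: 242 = 118 + 120 + k, so k = 242 − 238 = 4.
Check atomic number: 95 = 47 + 48 + 0 = 95. ✓

4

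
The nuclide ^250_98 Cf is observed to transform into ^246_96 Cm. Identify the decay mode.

ΔA = 246 − 250 = -4; ΔZ = 96 − 98 = -2.
A drops by 4 and Z drops by 2 — the signature of alpha emission.

alpha decay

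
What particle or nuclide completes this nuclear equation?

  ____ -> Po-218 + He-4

Conserve mass number: A = 218 + 4, so A = 222.
Conserve atomic number: Z = 84 + 2, so Z = 86.
Z = 86 is radon, so the species is Rn-222.

Rn-222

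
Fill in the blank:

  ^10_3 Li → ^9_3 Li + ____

Conserve mass number: 10 = 9 + A, so A = 1.
Conserve atomic number: 3 = 3 + Z, so Z = 0.
A = 1 and Z = 0 is ^1_0 n — a neutron.

neutron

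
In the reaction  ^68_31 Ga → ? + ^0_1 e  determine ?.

Conserve mass number: 68 = A + 0, so A = 68.
Conserve atomic number: 31 = Z + 1, so Z = 30.
Z = 30 is zinc, so the species is ^68_30 Zn.

Zn-68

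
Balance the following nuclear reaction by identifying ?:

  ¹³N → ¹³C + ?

positron

Conserve mass number: 13 = 13 + A, so A = 0.
Conserve atomic number: 7 = 6 + Z, so Z = 1.
A = 0 and Z = 1 is e⁺ — a positron.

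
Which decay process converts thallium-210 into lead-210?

beta-minus decay

ΔA = 210 − 210 = 0; ΔZ = 82 − 81 = +1.
A is unchanged and Z rises by 1 — a neutron has become a proton (β⁻ decay).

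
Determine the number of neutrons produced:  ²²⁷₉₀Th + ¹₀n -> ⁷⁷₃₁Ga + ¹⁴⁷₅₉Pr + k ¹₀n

4

Conserve mass number: 228 = 77 + 147 + k, so k = 228 − 224 = 4.
Check atomic number: 90 = 31 + 59 + 0 = 90. ✓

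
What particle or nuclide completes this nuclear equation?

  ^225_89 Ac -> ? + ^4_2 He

Conserve mass number: 225 = A + 4, so A = 221.
Conserve atomic number: 89 = Z + 2, so Z = 87.
Z = 87 is francium, so the species is ^221_87 Fr.

Fr-221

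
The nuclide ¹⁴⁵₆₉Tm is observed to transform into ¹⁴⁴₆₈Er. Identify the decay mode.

ΔA = 144 − 145 = -1; ΔZ = 68 − 69 = -1.
A drops by 1 and Z drops by 1 — a proton was emitted.

proton emission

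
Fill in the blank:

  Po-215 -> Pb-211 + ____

Conserve mass number: 215 = 211 + A, so A = 4.
Conserve atomic number: 84 = 82 + Z, so Z = 2.
A = 4 and Z = 2 is He-4 — an alpha particle.

alpha particle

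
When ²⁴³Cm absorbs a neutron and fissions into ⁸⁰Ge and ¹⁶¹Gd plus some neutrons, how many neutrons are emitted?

3

Conserve mass number: 244 = 80 + 161 + k, so k = 244 − 241 = 3.
Check atomic number: 96 = 32 + 64 + 0 = 96. ✓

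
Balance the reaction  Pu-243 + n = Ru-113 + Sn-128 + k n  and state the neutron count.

Conserve mass number: 244 = 113 + 128 + k, so k = 244 − 241 = 3.
Check atomic number: 94 = 44 + 50 + 0 = 94. ✓

3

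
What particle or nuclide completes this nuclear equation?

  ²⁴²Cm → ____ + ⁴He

Pu-238

Conserve mass number: 242 = A + 4, so A = 238.
Conserve atomic number: 96 = Z + 2, so Z = 94.
Z = 94 is plutonium, so the species is ²³⁸Pu.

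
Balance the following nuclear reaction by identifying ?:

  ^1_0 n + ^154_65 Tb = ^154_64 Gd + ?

proton

Conserve mass number: 1 + 154 = 154 + A, so A = 1.
Conserve atomic number: 0 + 65 = 64 + Z, so Z = 1.
A = 1 and Z = 1 is ^1_1 H — a proton.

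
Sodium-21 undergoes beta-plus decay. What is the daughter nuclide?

Ne-21

Beta-plus decay: mass number changes by +0, atomic number by -1.
A: 21 = 21; Z: 11 − 1 = 10.
Z = 10 is neon, so the daughter is neon-21.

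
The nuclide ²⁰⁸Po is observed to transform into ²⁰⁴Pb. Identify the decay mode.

ΔA = 204 − 208 = -4; ΔZ = 82 − 84 = -2.
A drops by 4 and Z drops by 2 — the signature of alpha emission.

alpha decay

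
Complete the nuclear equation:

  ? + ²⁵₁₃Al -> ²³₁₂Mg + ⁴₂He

deuteron

Conserve mass number: A + 25 = 23 + 4, so A = 2.
Conserve atomic number: Z + 13 = 12 + 2, so Z = 1.
A = 2 and Z = 1 is ²₁H — a deuteron.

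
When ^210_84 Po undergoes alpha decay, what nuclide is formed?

Pb-206

Alpha decay: mass number changes by -4, atomic number by -2.
A: 210 − 4 = 206; Z: 84 − 2 = 82.
Z = 82 is lead, so the daughter is ^206_82 Pb.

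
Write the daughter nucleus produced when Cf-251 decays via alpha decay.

Cm-247

Alpha decay: mass number changes by -4, atomic number by -2.
A: 251 − 4 = 247; Z: 98 − 2 = 96.
Z = 96 is curium, so the daughter is Cm-247.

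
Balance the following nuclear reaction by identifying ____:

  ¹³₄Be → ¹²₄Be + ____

Conserve mass number: 13 = 12 + A, so A = 1.
Conserve atomic number: 4 = 4 + Z, so Z = 0.
A = 1 and Z = 0 is ¹₀n — a neutron.

neutron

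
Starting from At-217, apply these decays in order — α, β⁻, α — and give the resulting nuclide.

Pb-209

Start: (A, Z) = (217, 85).
After α: (213, 83).
After β⁻: (213, 84).
After α: (209, 82).
Z = 82 is lead.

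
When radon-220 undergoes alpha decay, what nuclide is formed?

Alpha decay: mass number changes by -4, atomic number by -2.
A: 220 − 4 = 216; Z: 86 − 2 = 84.
Z = 84 is polonium, so the daughter is polonium-216.

Po-216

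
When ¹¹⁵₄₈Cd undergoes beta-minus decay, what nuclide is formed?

In-115

Beta-minus decay: mass number changes by +0, atomic number by +1.
A: 115 = 115; Z: 48 + 1 = 49.
Z = 49 is indium, so the daughter is ¹¹⁵₄₉In.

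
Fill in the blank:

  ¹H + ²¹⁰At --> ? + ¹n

Rn-210

Conserve mass number: 1 + 210 = A + 1, so A = 210.
Conserve atomic number: 1 + 85 = Z + 0, so Z = 86.
Z = 86 is radon, so the species is ²¹⁰Rn.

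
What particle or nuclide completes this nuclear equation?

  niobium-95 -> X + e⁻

Conserve mass number: 95 = A + 0, so A = 95.
Conserve atomic number: 41 = Z − 1, so Z = 42.
Z = 42 is molybdenum, so the species is molybdenum-95.

Mo-95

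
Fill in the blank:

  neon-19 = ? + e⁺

Conserve mass number: 19 = A + 0, so A = 19.
Conserve atomic number: 10 = Z + 1, so Z = 9.
Z = 9 is fluorine, so the species is fluorine-19.

F-19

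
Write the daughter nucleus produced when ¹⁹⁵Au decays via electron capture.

Pt-195

Electron capture: mass number changes by +0, atomic number by -1.
A: 195 = 195; Z: 79 − 1 = 78.
Z = 78 is platinum, so the daughter is ¹⁹⁵Pt.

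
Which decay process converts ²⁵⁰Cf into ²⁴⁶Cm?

alpha decay

ΔA = 246 − 250 = -4; ΔZ = 96 − 98 = -2.
A drops by 4 and Z drops by 2 — the signature of alpha emission.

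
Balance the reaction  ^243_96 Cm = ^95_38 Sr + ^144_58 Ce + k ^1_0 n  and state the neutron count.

4

Conserve mass number: 243 = 95 + 144 + k, so k = 243 − 239 = 4.
Check atomic number: 96 = 38 + 58 + 0 = 96. ✓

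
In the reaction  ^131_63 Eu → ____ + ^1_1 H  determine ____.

Sm-130

Conserve mass number: 131 = A + 1, so A = 130.
Conserve atomic number: 63 = Z + 1, so Z = 62.
Z = 62 is samarium, so the species is ^130_62 Sm.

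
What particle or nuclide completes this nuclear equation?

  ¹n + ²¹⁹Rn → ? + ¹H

Conserve mass number: 1 + 219 = A + 1, so A = 219.
Conserve atomic number: 0 + 86 = Z + 1, so Z = 85.
Z = 85 is astatine, so the species is ²¹⁹At.

At-219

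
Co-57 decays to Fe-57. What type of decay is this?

ΔA = 57 − 57 = 0; ΔZ = 26 − 27 = -1.
A is unchanged and Z drops by 1 — a proton has become a neutron (β⁺ emission or electron capture).

beta-plus decay or electron capture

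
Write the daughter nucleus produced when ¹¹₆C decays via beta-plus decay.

Beta-plus decay: mass number changes by +0, atomic number by -1.
A: 11 = 11; Z: 6 − 1 = 5.
Z = 5 is boron, so the daughter is ¹¹₅B.

B-11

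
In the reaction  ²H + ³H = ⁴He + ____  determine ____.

neutron

Conserve mass number: 2 + 3 = 4 + A, so A = 1.
Conserve atomic number: 1 + 1 = 2 + Z, so Z = 0.
A = 1 and Z = 0 is ¹n — a neutron.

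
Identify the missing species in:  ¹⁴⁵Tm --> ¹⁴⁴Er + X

Conserve mass number: 145 = 144 + A, so A = 1.
Conserve atomic number: 69 = 68 + Z, so Z = 1.
A = 1 and Z = 1 is ¹H — a proton.

proton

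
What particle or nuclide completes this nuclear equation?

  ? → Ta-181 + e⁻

Conserve mass number: A = 181 + 0, so A = 181.
Conserve atomic number: Z = 73 − 1, so Z = 72.
Z = 72 is hafnium, so the species is Hf-181.

Hf-181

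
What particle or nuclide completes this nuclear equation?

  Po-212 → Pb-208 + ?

alpha particle

Conserve mass number: 212 = 208 + A, so A = 4.
Conserve atomic number: 84 = 82 + Z, so Z = 2.
A = 4 and Z = 2 is He-4 — an alpha particle.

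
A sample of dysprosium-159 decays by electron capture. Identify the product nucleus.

Electron capture: mass number changes by +0, atomic number by -1.
A: 159 = 159; Z: 66 − 1 = 65.
Z = 65 is terbium, so the daughter is terbium-159.

Tb-159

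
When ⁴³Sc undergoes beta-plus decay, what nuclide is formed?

Ca-43

Beta-plus decay: mass number changes by +0, atomic number by -1.
A: 43 = 43; Z: 21 − 1 = 20.
Z = 20 is calcium, so the daughter is ⁴³Ca.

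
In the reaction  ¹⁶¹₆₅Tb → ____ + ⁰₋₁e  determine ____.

Dy-161

Conserve mass number: 161 = A + 0, so A = 161.
Conserve atomic number: 65 = Z − 1, so Z = 66.
Z = 66 is dysprosium, so the species is ¹⁶¹₆₆Dy.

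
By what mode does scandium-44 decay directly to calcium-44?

ΔA = 44 − 44 = 0; ΔZ = 20 − 21 = -1.
A is unchanged and Z drops by 1 — a proton has become a neutron (β⁺ emission or electron capture).

beta-plus decay or electron capture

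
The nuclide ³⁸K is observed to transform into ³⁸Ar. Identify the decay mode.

ΔA = 38 − 38 = 0; ΔZ = 18 − 19 = -1.
A is unchanged and Z drops by 1 — a proton has become a neutron (β⁺ emission or electron capture).

beta-plus decay or electron capture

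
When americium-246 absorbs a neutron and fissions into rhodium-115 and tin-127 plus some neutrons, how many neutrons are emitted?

5

Conserve mass number: 247 = 115 + 127 + k, so k = 247 − 242 = 5.
Check atomic number: 95 = 45 + 50 + 0 = 95. ✓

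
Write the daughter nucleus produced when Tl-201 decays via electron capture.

Electron capture: mass number changes by +0, atomic number by -1.
A: 201 = 201; Z: 81 − 1 = 80.
Z = 80 is mercury, so the daughter is Hg-201.

Hg-201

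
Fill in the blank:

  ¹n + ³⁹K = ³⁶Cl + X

alpha particle

Conserve mass number: 1 + 39 = 36 + A, so A = 4.
Conserve atomic number: 0 + 19 = 17 + Z, so Z = 2.
A = 4 and Z = 2 is ⁴He — an alpha particle.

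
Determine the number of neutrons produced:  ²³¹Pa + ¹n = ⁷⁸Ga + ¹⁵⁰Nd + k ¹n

Conserve mass number: 232 = 78 + 150 + k, so k = 232 − 228 = 4.
Check atomic number: 91 = 31 + 60 + 0 = 91. ✓

4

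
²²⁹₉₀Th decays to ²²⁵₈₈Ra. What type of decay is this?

ΔA = 225 − 229 = -4; ΔZ = 88 − 90 = -2.
A drops by 4 and Z drops by 2 — the signature of alpha emission.

alpha decay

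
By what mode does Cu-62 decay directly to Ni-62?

beta-plus decay or electron capture

ΔA = 62 − 62 = 0; ΔZ = 28 − 29 = -1.
A is unchanged and Z drops by 1 — a proton has become a neutron (β⁺ emission or electron capture).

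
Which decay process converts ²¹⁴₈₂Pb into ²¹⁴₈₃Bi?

ΔA = 214 − 214 = 0; ΔZ = 83 − 82 = +1.
A is unchanged and Z rises by 1 — a neutron has become a proton (β⁻ decay).

beta-minus decay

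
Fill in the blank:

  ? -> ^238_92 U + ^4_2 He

Pu-242

Conserve mass number: A = 238 + 4, so A = 242.
Conserve atomic number: Z = 92 + 2, so Z = 94.
Z = 94 is plutonium, so the species is ^242_94 Pu.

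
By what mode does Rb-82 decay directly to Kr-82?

ΔA = 82 − 82 = 0; ΔZ = 36 − 37 = -1.
A is unchanged and Z drops by 1 — a proton has become a neutron (β⁺ emission or electron capture).

beta-plus decay or electron capture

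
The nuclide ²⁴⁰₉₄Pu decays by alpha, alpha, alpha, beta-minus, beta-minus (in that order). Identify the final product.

Start: (A, Z) = (240, 94).
After α: (236, 92).
After α: (232, 90).
After α: (228, 88).
After β⁻: (228, 89).
After β⁻: (228, 90).
Z = 90 is thorium.

Th-228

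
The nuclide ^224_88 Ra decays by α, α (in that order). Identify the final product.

Start: (A, Z) = (224, 88).
After α: (220, 86).
After α: (216, 84).
Z = 84 is polonium.

Po-216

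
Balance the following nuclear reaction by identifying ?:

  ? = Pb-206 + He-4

Conserve mass number: A = 206 + 4, so A = 210.
Conserve atomic number: Z = 82 + 2, so Z = 84.
Z = 84 is polonium, so the species is Po-210.

Po-210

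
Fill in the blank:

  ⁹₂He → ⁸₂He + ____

neutron

Conserve mass number: 9 = 8 + A, so A = 1.
Conserve atomic number: 2 = 2 + Z, so Z = 0.
A = 1 and Z = 0 is ¹₀n — a neutron.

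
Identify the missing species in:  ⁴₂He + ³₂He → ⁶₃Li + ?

proton

Conserve mass number: 4 + 3 = 6 + A, so A = 1.
Conserve atomic number: 2 + 2 = 3 + Z, so Z = 1.
A = 1 and Z = 1 is ¹₁H — a proton.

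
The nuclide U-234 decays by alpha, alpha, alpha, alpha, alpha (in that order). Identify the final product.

Pb-214

Start: (A, Z) = (234, 92).
After α: (230, 90).
After α: (226, 88).
After α: (222, 86).
After α: (218, 84).
After α: (214, 82).
Z = 82 is lead.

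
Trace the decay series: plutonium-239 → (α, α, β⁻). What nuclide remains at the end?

Start: (A, Z) = (239, 94).
After α: (235, 92).
After α: (231, 90).
After β⁻: (231, 91).
Z = 91 is protactinium.

Pa-231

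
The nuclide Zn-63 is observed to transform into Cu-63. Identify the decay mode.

beta-plus decay or electron capture

ΔA = 63 − 63 = 0; ΔZ = 29 − 30 = -1.
A is unchanged and Z drops by 1 — a proton has become a neutron (β⁺ emission or electron capture).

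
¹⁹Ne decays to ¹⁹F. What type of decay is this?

beta-plus decay or electron capture

ΔA = 19 − 19 = 0; ΔZ = 9 − 10 = -1.
A is unchanged and Z drops by 1 — a proton has become a neutron (β⁺ emission or electron capture).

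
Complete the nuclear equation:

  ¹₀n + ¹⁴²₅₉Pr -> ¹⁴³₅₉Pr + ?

gamma ray

Conserve mass number: 1 + 142 = 143 + A, so A = 0.
Conserve atomic number: 0 + 59 = 59 + Z, so Z = 0.
A = 0 and Z = 0 is ⁰₀γ — a gamma ray.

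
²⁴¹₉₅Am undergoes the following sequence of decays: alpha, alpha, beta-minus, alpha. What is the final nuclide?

Th-229

Start: (A, Z) = (241, 95).
After α: (237, 93).
After α: (233, 91).
After β⁻: (233, 92).
After α: (229, 90).
Z = 90 is thorium.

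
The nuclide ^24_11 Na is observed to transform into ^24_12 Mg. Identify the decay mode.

ΔA = 24 − 24 = 0; ΔZ = 12 − 11 = +1.
A is unchanged and Z rises by 1 — a neutron has become a proton (β⁻ decay).

beta-minus decay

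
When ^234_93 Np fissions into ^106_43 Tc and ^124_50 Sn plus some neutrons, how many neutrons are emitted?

Conserve mass number: 234 = 106 + 124 + k, so k = 234 − 230 = 4.
Check atomic number: 93 = 43 + 50 + 0 = 93. ✓

4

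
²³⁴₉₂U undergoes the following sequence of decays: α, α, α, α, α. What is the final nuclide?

Pb-214

Start: (A, Z) = (234, 92).
After α: (230, 90).
After α: (226, 88).
After α: (222, 86).
After α: (218, 84).
After α: (214, 82).
Z = 82 is lead.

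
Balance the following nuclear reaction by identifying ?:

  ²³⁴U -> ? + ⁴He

Th-230

Conserve mass number: 234 = A + 4, so A = 230.
Conserve atomic number: 92 = Z + 2, so Z = 90.
Z = 90 is thorium, so the species is ²³⁰Th.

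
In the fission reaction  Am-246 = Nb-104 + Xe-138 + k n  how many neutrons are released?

Conserve mass number: 246 = 104 + 138 + k, so k = 246 − 242 = 4.
Check atomic number: 95 = 41 + 54 + 0 = 95. ✓

4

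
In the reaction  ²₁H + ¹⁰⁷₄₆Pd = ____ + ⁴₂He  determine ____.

Conserve mass number: 2 + 107 = A + 4, so A = 105.
Conserve atomic number: 1 + 46 = Z + 2, so Z = 45.
Z = 45 is rhodium, so the species is ¹⁰⁵₄₅Rh.

Rh-105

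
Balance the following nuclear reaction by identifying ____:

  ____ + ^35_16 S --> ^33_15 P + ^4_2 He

Conserve mass number: A + 35 = 33 + 4, so A = 2.
Conserve atomic number: Z + 16 = 15 + 2, so Z = 1.
A = 2 and Z = 1 is ^2_1 H — a deuteron.

deuteron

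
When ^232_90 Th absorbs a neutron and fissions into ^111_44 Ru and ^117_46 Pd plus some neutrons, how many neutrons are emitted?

Conserve mass number: 233 = 111 + 117 + k, so k = 233 − 228 = 5.
Check atomic number: 90 = 44 + 46 + 0 = 90. ✓

5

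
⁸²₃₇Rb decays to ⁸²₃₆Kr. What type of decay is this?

ΔA = 82 − 82 = 0; ΔZ = 36 − 37 = -1.
A is unchanged and Z drops by 1 — a proton has become a neutron (β⁺ emission or electron capture).

beta-plus decay or electron capture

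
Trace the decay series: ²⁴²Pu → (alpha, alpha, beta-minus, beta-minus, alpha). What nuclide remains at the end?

Th-230

Start: (A, Z) = (242, 94).
After α: (238, 92).
After α: (234, 90).
After β⁻: (234, 91).
After β⁻: (234, 92).
After α: (230, 90).
Z = 90 is thorium.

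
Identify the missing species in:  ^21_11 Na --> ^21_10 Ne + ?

Conserve mass number: 21 = 21 + A, so A = 0.
Conserve atomic number: 11 = 10 + Z, so Z = 1.
A = 0 and Z = 1 is ^0_1 e — a positron.

positron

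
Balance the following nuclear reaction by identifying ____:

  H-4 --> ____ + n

H-3

Conserve mass number: 4 = A + 1, so A = 3.
Conserve atomic number: 1 = Z + 0, so Z = 1.
A = 3 and Z = 1 is H-3 — a triton.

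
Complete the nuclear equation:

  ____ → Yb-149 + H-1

Lu-150

Conserve mass number: A = 149 + 1, so A = 150.
Conserve atomic number: Z = 70 + 1, so Z = 71.
Z = 71 is lutetium, so the species is Lu-150.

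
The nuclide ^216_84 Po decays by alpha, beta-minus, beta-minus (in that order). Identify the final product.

Start: (A, Z) = (216, 84).
After α: (212, 82).
After β⁻: (212, 83).
After β⁻: (212, 84).
Z = 84 is polonium.

Po-212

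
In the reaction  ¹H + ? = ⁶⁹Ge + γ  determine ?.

Conserve mass number: 1 + A = 69 + 0, so A = 68.
Conserve atomic number: 1 + Z = 32 + 0, so Z = 31.
Z = 31 is gallium, so the species is ⁶⁸Ga.

Ga-68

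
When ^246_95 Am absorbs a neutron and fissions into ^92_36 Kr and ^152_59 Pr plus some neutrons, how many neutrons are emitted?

Conserve mass number: 247 = 92 + 152 + k, so k = 247 − 244 = 3.
Check atomic number: 95 = 36 + 59 + 0 = 95. ✓

3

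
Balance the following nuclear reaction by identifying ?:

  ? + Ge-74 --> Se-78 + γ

alpha particle

Conserve mass number: A + 74 = 78 + 0, so A = 4.
Conserve atomic number: Z + 32 = 34 + 0, so Z = 2.
A = 4 and Z = 2 is He-4 — an alpha particle.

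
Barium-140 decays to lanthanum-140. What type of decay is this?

beta-minus decay

ΔA = 140 − 140 = 0; ΔZ = 57 − 56 = +1.
A is unchanged and Z rises by 1 — a neutron has become a proton (β⁻ decay).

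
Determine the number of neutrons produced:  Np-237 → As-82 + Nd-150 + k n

5

Conserve mass number: 237 = 82 + 150 + k, so k = 237 − 232 = 5.
Check atomic number: 93 = 33 + 60 + 0 = 93. ✓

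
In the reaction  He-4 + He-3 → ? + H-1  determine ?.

Li-6

Conserve mass number: 4 + 3 = A + 1, so A = 6.
Conserve atomic number: 2 + 2 = Z + 1, so Z = 3.
Z = 3 is lithium, so the species is Li-6.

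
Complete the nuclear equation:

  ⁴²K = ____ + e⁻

Ca-42

Conserve mass number: 42 = A + 0, so A = 42.
Conserve atomic number: 19 = Z − 1, so Z = 20.
Z = 20 is calcium, so the species is ⁴²Ca.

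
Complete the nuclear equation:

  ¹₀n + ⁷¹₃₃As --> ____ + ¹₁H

Conserve mass number: 1 + 71 = A + 1, so A = 71.
Conserve atomic number: 0 + 33 = Z + 1, so Z = 32.
Z = 32 is germanium, so the species is ⁷¹₃₂Ge.

Ge-71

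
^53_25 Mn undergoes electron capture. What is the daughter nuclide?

Electron capture: mass number changes by +0, atomic number by -1.
A: 53 = 53; Z: 25 − 1 = 24.
Z = 24 is chromium, so the daughter is ^53_24 Cr.

Cr-53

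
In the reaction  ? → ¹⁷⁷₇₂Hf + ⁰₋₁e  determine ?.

Lu-177

Conserve mass number: A = 177 + 0, so A = 177.
Conserve atomic number: Z = 72 − 1, so Z = 71.
Z = 71 is lutetium, so the species is ¹⁷⁷₇₁Lu.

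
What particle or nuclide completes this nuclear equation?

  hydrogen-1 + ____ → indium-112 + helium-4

Sn-115

Conserve mass number: 1 + A = 112 + 4, so A = 115.
Conserve atomic number: 1 + Z = 49 + 2, so Z = 50.
Z = 50 is tin, so the species is tin-115.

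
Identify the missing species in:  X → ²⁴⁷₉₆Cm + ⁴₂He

Cf-251

Conserve mass number: A = 247 + 4, so A = 251.
Conserve atomic number: Z = 96 + 2, so Z = 98.
Z = 98 is californium, so the species is ²⁵¹₉₈Cf.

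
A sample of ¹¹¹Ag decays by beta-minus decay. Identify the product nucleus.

Cd-111

Beta-minus decay: mass number changes by +0, atomic number by +1.
A: 111 = 111; Z: 47 + 1 = 48.
Z = 48 is cadmium, so the daughter is ¹¹¹Cd.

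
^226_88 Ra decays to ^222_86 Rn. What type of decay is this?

ΔA = 222 − 226 = -4; ΔZ = 86 − 88 = -2.
A drops by 4 and Z drops by 2 — the signature of alpha emission.

alpha decay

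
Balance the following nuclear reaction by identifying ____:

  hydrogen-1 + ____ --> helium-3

deuteron

Conserve mass number: 1 + A = 3, so A = 2.
Conserve atomic number: 1 + Z = 2, so Z = 1.
A = 2 and Z = 1 is hydrogen-2 — a deuteron.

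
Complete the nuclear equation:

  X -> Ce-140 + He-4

Nd-144

Conserve mass number: A = 140 + 4, so A = 144.
Conserve atomic number: Z = 58 + 2, so Z = 60.
Z = 60 is neodymium, so the species is Nd-144.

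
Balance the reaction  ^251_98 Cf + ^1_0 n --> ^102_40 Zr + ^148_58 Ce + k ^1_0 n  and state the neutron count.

2

Conserve mass number: 252 = 102 + 148 + k, so k = 252 − 250 = 2.
Check atomic number: 98 = 40 + 58 + 0 = 98. ✓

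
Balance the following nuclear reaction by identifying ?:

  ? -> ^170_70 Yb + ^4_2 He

Conserve mass number: A = 170 + 4, so A = 174.
Conserve atomic number: Z = 70 + 2, so Z = 72.
Z = 72 is hafnium, so the species is ^174_72 Hf.

Hf-174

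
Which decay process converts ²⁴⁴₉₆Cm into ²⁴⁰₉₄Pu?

ΔA = 240 − 244 = -4; ΔZ = 94 − 96 = -2.
A drops by 4 and Z drops by 2 — the signature of alpha emission.

alpha decay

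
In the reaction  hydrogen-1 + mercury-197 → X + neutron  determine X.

Tl-197

Conserve mass number: 1 + 197 = A + 1, so A = 197.
Conserve atomic number: 1 + 80 = Z + 0, so Z = 81.
Z = 81 is thallium, so the species is thallium-197.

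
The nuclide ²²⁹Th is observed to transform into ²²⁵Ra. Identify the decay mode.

ΔA = 225 − 229 = -4; ΔZ = 88 − 90 = -2.
A drops by 4 and Z drops by 2 — the signature of alpha emission.

alpha decay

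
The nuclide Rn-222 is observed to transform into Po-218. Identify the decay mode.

alpha decay

ΔA = 218 − 222 = -4; ΔZ = 84 − 86 = -2.
A drops by 4 and Z drops by 2 — the signature of alpha emission.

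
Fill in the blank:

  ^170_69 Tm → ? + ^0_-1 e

Yb-170

Conserve mass number: 170 = A + 0, so A = 170.
Conserve atomic number: 69 = Z − 1, so Z = 70.
Z = 70 is ytterbium, so the species is ^170_70 Yb.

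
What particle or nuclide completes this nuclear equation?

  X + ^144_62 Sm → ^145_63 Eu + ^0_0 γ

Conserve mass number: A + 144 = 145 + 0, so A = 1.
Conserve atomic number: Z + 62 = 63 + 0, so Z = 1.
A = 1 and Z = 1 is ^1_1 H — a proton.

proton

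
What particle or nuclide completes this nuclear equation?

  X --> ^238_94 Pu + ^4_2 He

Conserve mass number: A = 238 + 4, so A = 242.
Conserve atomic number: Z = 94 + 2, so Z = 96.
Z = 96 is curium, so the species is ^242_96 Cm.

Cm-242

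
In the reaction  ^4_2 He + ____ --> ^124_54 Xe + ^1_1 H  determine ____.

Conserve mass number: 4 + A = 124 + 1, so A = 121.
Conserve atomic number: 2 + Z = 54 + 1, so Z = 53.
Z = 53 is iodine, so the species is ^121_53 I.

I-121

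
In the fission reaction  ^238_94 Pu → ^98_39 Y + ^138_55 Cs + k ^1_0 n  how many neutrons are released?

Conserve mass number: 238 = 98 + 138 + k, so k = 238 − 236 = 2.
Check atomic number: 94 = 39 + 55 + 0 = 94. ✓

2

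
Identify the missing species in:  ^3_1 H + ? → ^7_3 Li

alpha particle

Conserve mass number: 3 + A = 7, so A = 4.
Conserve atomic number: 1 + Z = 3, so Z = 2.
A = 4 and Z = 2 is ^4_2 He — an alpha particle.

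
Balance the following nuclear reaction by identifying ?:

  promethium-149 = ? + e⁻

Conserve mass number: 149 = A + 0, so A = 149.
Conserve atomic number: 61 = Z − 1, so Z = 62.
Z = 62 is samarium, so the species is samarium-149.

Sm-149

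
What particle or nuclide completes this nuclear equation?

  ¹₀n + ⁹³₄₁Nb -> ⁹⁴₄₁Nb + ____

Conserve mass number: 1 + 93 = 94 + A, so A = 0.
Conserve atomic number: 0 + 41 = 41 + Z, so Z = 0.
A = 0 and Z = 0 is ⁰₀γ — a gamma ray.

gamma ray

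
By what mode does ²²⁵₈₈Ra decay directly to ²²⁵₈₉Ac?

ΔA = 225 − 225 = 0; ΔZ = 89 − 88 = +1.
A is unchanged and Z rises by 1 — a neutron has become a proton (β⁻ decay).

beta-minus decay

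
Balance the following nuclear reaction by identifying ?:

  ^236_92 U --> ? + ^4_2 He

Th-232

Conserve mass number: 236 = A + 4, so A = 232.
Conserve atomic number: 92 = Z + 2, so Z = 90.
Z = 90 is thorium, so the species is ^232_90 Th.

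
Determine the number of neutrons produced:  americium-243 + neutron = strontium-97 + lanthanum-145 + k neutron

Conserve mass number: 244 = 97 + 145 + k, so k = 244 − 242 = 2.
Check atomic number: 95 = 38 + 57 + 0 = 95. ✓

2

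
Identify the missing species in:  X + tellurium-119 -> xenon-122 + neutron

alpha particle

Conserve mass number: A + 119 = 122 + 1, so A = 4.
Conserve atomic number: Z + 52 = 54 + 0, so Z = 2.
A = 4 and Z = 2 is helium-4 — an alpha particle.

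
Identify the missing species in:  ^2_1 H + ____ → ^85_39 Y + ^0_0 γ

Conserve mass number: 2 + A = 85 + 0, so A = 83.
Conserve atomic number: 1 + Z = 39 + 0, so Z = 38.
Z = 38 is strontium, so the species is ^83_38 Sr.

Sr-83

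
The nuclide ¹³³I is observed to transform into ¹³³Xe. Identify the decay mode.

beta-minus decay

ΔA = 133 − 133 = 0; ΔZ = 54 − 53 = +1.
A is unchanged and Z rises by 1 — a neutron has become a proton (β⁻ decay).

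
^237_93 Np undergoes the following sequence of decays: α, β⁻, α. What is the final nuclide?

Th-229

Start: (A, Z) = (237, 93).
After α: (233, 91).
After β⁻: (233, 92).
After α: (229, 90).
Z = 90 is thorium.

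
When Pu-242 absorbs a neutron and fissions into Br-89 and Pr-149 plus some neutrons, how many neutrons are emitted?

5

Conserve mass number: 243 = 89 + 149 + k, so k = 243 − 238 = 5.
Check atomic number: 94 = 35 + 59 + 0 = 94. ✓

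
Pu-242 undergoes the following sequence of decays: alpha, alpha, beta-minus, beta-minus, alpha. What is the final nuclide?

Start: (A, Z) = (242, 94).
After α: (238, 92).
After α: (234, 90).
After β⁻: (234, 91).
After β⁻: (234, 92).
After α: (230, 90).
Z = 90 is thorium.

Th-230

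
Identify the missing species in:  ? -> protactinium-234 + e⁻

Th-234

Conserve mass number: A = 234 + 0, so A = 234.
Conserve atomic number: Z = 91 − 1, so Z = 90.
Z = 90 is thorium, so the species is thorium-234.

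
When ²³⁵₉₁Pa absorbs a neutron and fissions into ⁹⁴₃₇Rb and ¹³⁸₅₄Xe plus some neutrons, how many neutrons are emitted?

4

Conserve mass number: 236 = 94 + 138 + k, so k = 236 − 232 = 4.
Check atomic number: 91 = 37 + 54 + 0 = 91. ✓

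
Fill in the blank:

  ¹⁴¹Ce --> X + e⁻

Pr-141

Conserve mass number: 141 = A + 0, so A = 141.
Conserve atomic number: 58 = Z − 1, so Z = 59.
Z = 59 is praseodymium, so the species is ¹⁴¹Pr.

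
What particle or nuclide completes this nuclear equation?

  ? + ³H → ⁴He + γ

proton

Conserve mass number: A + 3 = 4 + 0, so A = 1.
Conserve atomic number: Z + 1 = 2 + 0, so Z = 1.
A = 1 and Z = 1 is ¹H — a proton.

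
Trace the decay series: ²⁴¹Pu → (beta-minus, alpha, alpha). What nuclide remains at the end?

Start: (A, Z) = (241, 94).
After β⁻: (241, 95).
After α: (237, 93).
After α: (233, 91).
Z = 91 is protactinium.

Pa-233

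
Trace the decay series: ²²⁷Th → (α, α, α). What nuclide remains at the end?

Po-215

Start: (A, Z) = (227, 90).
After α: (223, 88).
After α: (219, 86).
After α: (215, 84).
Z = 84 is polonium.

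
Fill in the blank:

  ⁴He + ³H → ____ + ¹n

Li-6

Conserve mass number: 4 + 3 = A + 1, so A = 6.
Conserve atomic number: 2 + 1 = Z + 0, so Z = 3.
Z = 3 is lithium, so the species is ⁶Li.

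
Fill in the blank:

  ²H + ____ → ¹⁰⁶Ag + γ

Conserve mass number: 2 + A = 106 + 0, so A = 104.
Conserve atomic number: 1 + Z = 47 + 0, so Z = 46.
Z = 46 is palladium, so the species is ¹⁰⁴Pd.

Pd-104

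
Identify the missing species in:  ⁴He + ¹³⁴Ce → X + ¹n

Conserve mass number: 4 + 134 = A + 1, so A = 137.
Conserve atomic number: 2 + 58 = Z + 0, so Z = 60.
Z = 60 is neodymium, so the species is ¹³⁷Nd.

Nd-137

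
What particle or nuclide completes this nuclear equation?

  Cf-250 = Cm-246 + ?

alpha particle

Conserve mass number: 250 = 246 + A, so A = 4.
Conserve atomic number: 98 = 96 + Z, so Z = 2.
A = 4 and Z = 2 is He-4 — an alpha particle.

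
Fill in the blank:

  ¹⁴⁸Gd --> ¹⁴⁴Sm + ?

alpha particle

Conserve mass number: 148 = 144 + A, so A = 4.
Conserve atomic number: 64 = 62 + Z, so Z = 2.
A = 4 and Z = 2 is ⁴He — an alpha particle.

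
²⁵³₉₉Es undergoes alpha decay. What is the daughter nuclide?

Bk-249

Alpha decay: mass number changes by -4, atomic number by -2.
A: 253 − 4 = 249; Z: 99 − 2 = 97.
Z = 97 is berkelium, so the daughter is ²⁴⁹₉₇Bk.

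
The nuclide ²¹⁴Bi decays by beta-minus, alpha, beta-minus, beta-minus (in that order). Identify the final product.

Start: (A, Z) = (214, 83).
After β⁻: (214, 84).
After α: (210, 82).
After β⁻: (210, 83).
After β⁻: (210, 84).
Z = 84 is polonium.

Po-210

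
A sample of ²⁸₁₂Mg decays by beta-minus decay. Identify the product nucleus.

Al-28

Beta-minus decay: mass number changes by +0, atomic number by +1.
A: 28 = 28; Z: 12 + 1 = 13.
Z = 13 is aluminium, so the daughter is ²⁸₁₃Al.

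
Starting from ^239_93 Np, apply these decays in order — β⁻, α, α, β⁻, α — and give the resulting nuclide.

Ac-227

Start: (A, Z) = (239, 93).
After β⁻: (239, 94).
After α: (235, 92).
After α: (231, 90).
After β⁻: (231, 91).
After α: (227, 89).
Z = 89 is actinium.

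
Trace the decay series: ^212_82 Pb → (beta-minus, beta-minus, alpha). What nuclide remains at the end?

Pb-208

Start: (A, Z) = (212, 82).
After β⁻: (212, 83).
After β⁻: (212, 84).
After α: (208, 82).
Z = 82 is lead.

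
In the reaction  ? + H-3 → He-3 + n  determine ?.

proton

Conserve mass number: A + 3 = 3 + 1, so A = 1.
Conserve atomic number: Z + 1 = 2 + 0, so Z = 1.
A = 1 and Z = 1 is H-1 — a proton.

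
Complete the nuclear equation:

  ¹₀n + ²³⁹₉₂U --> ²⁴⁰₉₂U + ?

Conserve mass number: 1 + 239 = 240 + A, so A = 0.
Conserve atomic number: 0 + 92 = 92 + Z, so Z = 0.
A = 0 and Z = 0 is ⁰₀γ — a gamma ray.

gamma ray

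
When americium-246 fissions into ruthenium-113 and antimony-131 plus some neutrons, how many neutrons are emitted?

Conserve mass number: 246 = 113 + 131 + k, so k = 246 − 244 = 2.
Check atomic number: 95 = 44 + 51 + 0 = 95. ✓

2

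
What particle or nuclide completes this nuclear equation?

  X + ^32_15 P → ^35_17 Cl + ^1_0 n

Conserve mass number: A + 32 = 35 + 1, so A = 4.
Conserve atomic number: Z + 15 = 17 + 0, so Z = 2.
A = 4 and Z = 2 is ^4_2 He — an alpha particle.

alpha particle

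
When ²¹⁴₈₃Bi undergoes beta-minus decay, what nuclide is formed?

Beta-minus decay: mass number changes by +0, atomic number by +1.
A: 214 = 214; Z: 83 + 1 = 84.
Z = 84 is polonium, so the daughter is ²¹⁴₈₄Po.

Po-214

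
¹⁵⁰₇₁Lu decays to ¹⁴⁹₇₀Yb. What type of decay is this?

ΔA = 149 − 150 = -1; ΔZ = 70 − 71 = -1.
A drops by 1 and Z drops by 1 — a proton was emitted.

proton emission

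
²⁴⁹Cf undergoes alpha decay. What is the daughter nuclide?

Alpha decay: mass number changes by -4, atomic number by -2.
A: 249 − 4 = 245; Z: 98 − 2 = 96.
Z = 96 is curium, so the daughter is ²⁴⁵Cm.

Cm-245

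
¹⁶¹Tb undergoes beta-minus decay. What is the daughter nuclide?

Beta-minus decay: mass number changes by +0, atomic number by +1.
A: 161 = 161; Z: 65 + 1 = 66.
Z = 66 is dysprosium, so the daughter is ¹⁶¹Dy.

Dy-161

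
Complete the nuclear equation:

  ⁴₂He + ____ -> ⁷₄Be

Conserve mass number: 4 + A = 7, so A = 3.
Conserve atomic number: 2 + Z = 4, so Z = 2.
Z = 2 is helium, so the species is ³₂He.

He-3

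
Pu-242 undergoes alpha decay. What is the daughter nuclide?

U-238

Alpha decay: mass number changes by -4, atomic number by -2.
A: 242 − 4 = 238; Z: 94 − 2 = 92.
Z = 92 is uranium, so the daughter is U-238.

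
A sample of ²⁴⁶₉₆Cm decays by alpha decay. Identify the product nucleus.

Pu-242

Alpha decay: mass number changes by -4, atomic number by -2.
A: 246 − 4 = 242; Z: 96 − 2 = 94.
Z = 94 is plutonium, so the daughter is ²⁴²₉₄Pu.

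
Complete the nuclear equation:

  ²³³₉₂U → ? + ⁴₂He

Conserve mass number: 233 = A + 4, so A = 229.
Conserve atomic number: 92 = Z + 2, so Z = 90.
Z = 90 is thorium, so the species is ²²⁹₉₀Th.

Th-229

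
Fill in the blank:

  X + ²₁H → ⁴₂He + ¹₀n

triton

Conserve mass number: A + 2 = 4 + 1, so A = 3.
Conserve atomic number: Z + 1 = 2 + 0, so Z = 1.
A = 3 and Z = 1 is ³₁H — a triton.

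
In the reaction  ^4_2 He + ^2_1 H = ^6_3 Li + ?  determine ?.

Conserve mass number: 4 + 2 = 6 + A, so A = 0.
Conserve atomic number: 2 + 1 = 3 + Z, so Z = 0.
A = 0 and Z = 0 is ^0_0 γ — a gamma ray.

gamma ray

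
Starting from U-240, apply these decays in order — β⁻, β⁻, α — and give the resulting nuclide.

Start: (A, Z) = (240, 92).
After β⁻: (240, 93).
After β⁻: (240, 94).
After α: (236, 92).
Z = 92 is uranium.

U-236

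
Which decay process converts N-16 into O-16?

ΔA = 16 − 16 = 0; ΔZ = 8 − 7 = +1.
A is unchanged and Z rises by 1 — a neutron has become a proton (β⁻ decay).

beta-minus decay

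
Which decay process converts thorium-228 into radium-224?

alpha decay

ΔA = 224 − 228 = -4; ΔZ = 88 − 90 = -2.
A drops by 4 and Z drops by 2 — the signature of alpha emission.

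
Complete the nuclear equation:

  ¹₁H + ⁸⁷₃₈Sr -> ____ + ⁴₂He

Rb-84

Conserve mass number: 1 + 87 = A + 4, so A = 84.
Conserve atomic number: 1 + 38 = Z + 2, so Z = 37.
Z = 37 is rubidium, so the species is ⁸⁴₃₇Rb.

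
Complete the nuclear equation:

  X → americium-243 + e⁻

Conserve mass number: A = 243 + 0, so A = 243.
Conserve atomic number: Z = 95 − 1, so Z = 94.
Z = 94 is plutonium, so the species is plutonium-243.

Pu-243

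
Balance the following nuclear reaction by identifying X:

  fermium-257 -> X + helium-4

Cf-253

Conserve mass number: 257 = A + 4, so A = 253.
Conserve atomic number: 100 = Z + 2, so Z = 98.
Z = 98 is californium, so the species is californium-253.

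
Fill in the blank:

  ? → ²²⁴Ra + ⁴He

Conserve mass number: A = 224 + 4, so A = 228.
Conserve atomic number: Z = 88 + 2, so Z = 90.
Z = 90 is thorium, so the species is ²²⁸Th.

Th-228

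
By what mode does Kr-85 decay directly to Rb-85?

beta-minus decay

ΔA = 85 − 85 = 0; ΔZ = 37 − 36 = +1.
A is unchanged and Z rises by 1 — a neutron has become a proton (β⁻ decay).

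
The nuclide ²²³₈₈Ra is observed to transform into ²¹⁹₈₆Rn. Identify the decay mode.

ΔA = 219 − 223 = -4; ΔZ = 86 − 88 = -2.
A drops by 4 and Z drops by 2 — the signature of alpha emission.

alpha decay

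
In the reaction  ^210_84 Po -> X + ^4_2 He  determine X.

Pb-206

Conserve mass number: 210 = A + 4, so A = 206.
Conserve atomic number: 84 = Z + 2, so Z = 82.
Z = 82 is lead, so the species is ^206_82 Pb.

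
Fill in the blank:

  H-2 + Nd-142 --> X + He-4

Conserve mass number: 2 + 142 = A + 4, so A = 140.
Conserve atomic number: 1 + 60 = Z + 2, so Z = 59.
Z = 59 is praseodymium, so the species is Pr-140.

Pr-140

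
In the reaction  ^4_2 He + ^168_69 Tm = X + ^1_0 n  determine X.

Lu-171

Conserve mass number: 4 + 168 = A + 1, so A = 171.
Conserve atomic number: 2 + 69 = Z + 0, so Z = 71.
Z = 71 is lutetium, so the species is ^171_71 Lu.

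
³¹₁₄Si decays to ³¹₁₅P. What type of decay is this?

ΔA = 31 − 31 = 0; ΔZ = 15 − 14 = +1.
A is unchanged and Z rises by 1 — a neutron has become a proton (β⁻ decay).

beta-minus decay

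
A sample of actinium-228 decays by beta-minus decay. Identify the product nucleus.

Th-228

Beta-minus decay: mass number changes by +0, atomic number by +1.
A: 228 = 228; Z: 89 + 1 = 90.
Z = 90 is thorium, so the daughter is thorium-228.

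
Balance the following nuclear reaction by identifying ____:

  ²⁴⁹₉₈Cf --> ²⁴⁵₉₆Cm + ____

Conserve mass number: 249 = 245 + A, so A = 4.
Conserve atomic number: 98 = 96 + Z, so Z = 2.
A = 4 and Z = 2 is ⁴₂He — an alpha particle.

alpha particle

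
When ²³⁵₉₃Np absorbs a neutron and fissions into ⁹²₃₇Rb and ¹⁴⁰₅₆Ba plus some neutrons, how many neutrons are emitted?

4

Conserve mass number: 236 = 92 + 140 + k, so k = 236 − 232 = 4.
Check atomic number: 93 = 37 + 56 + 0 = 93. ✓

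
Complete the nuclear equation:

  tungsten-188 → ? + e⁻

Conserve mass number: 188 = A + 0, so A = 188.
Conserve atomic number: 74 = Z − 1, so Z = 75.
Z = 75 is rhenium, so the species is rhenium-188.

Re-188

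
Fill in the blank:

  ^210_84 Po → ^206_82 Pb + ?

alpha particle

Conserve mass number: 210 = 206 + A, so A = 4.
Conserve atomic number: 84 = 82 + Z, so Z = 2.
A = 4 and Z = 2 is ^4_2 He — an alpha particle.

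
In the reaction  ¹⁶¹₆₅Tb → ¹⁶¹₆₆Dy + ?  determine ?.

beta-minus particle

Conserve mass number: 161 = 161 + A, so A = 0.
Conserve atomic number: 65 = 66 + Z, so Z = -1.
A = 0 and Z = -1 is ⁰₋₁e — a beta-minus particle.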